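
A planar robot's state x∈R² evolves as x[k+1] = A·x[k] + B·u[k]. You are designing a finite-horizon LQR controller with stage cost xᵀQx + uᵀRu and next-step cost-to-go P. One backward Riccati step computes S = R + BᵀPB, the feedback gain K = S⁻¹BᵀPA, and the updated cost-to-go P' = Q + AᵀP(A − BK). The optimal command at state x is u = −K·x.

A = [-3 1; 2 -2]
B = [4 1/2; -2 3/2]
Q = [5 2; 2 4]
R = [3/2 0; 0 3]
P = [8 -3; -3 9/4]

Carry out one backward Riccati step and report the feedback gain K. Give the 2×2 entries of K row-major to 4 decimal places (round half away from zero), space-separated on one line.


-0.7841 0.3689 0.1333 -0.3827

BᵀP = [38.0000 -16.5000; -0.5000 1.8750]
S = R + BᵀPB = [3/2 0; 0 3] + [185.0000 -5.7500; -5.7500 2.5625] = [186.5000 -5.7500; -5.7500 5.5625]
BᵀPA = [-147.0000 71.0000; 5.2500 -4.2500]
K = S⁻¹·BᵀPA = [-0.7841 0.3689; 0.1333 -0.3827]
A−BK = [0.0697 -0.2842; 0.2319 -0.6881]
AᵀP(A−BK) = [1.0384 -0.7628; -0.7628 1.1817]
P' = Q + AᵀP(A−BK) = [6.0384 1.2372; 1.2372 5.1817]
tr(P') = 11.2201


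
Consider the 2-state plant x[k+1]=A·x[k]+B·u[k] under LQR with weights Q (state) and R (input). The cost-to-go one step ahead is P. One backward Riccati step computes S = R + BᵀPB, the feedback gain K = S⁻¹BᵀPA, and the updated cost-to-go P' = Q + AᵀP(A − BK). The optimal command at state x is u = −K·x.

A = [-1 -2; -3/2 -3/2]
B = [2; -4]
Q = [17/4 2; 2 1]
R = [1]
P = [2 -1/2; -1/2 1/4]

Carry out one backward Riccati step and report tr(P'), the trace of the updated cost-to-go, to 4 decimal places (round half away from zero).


7.5893

BᵀP = [6.0000 -2.0000]
S = R + BᵀPB = [1] + [20.0000] = [21.0000]
BᵀPA = [-3.0000 -9.0000]
K = S⁻¹·BᵀPA = [-0.1429 -0.4286]
A−BK = [-0.7143 -1.1429; -2.0714 -3.2143]
AᵀP(A−BK) = [0.6339 1.0268; 1.0268 1.7054]
P' = Q + AᵀP(A−BK) = [4.8839 3.0268; 3.0268 2.7054]
tr(P') = 7.5893


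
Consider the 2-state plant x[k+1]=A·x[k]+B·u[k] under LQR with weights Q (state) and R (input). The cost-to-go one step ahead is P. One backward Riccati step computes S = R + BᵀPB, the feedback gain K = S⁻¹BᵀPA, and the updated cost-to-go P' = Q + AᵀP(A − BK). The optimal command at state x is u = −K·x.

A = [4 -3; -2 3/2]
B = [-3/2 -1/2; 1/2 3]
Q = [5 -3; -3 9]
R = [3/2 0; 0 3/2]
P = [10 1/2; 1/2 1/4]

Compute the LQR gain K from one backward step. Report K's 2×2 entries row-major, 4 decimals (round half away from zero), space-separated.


BᵀP = [-14.7500 -0.6250; -3.5000 0.5000]
S = R + BᵀPB = [3/2 0; 0 3/2] + [21.8125 5.5000; 5.5000 3.2500] = [23.3125 5.5000; 5.5000 4.7500]
BᵀPA = [-57.7500 43.3125; -15.0000 11.2500]
K = S⁻¹·BᵀPA = [-2.3832 1.7874; -0.3984 0.2988]
A−BK = [0.2260 -0.1695; 0.3867 -0.2900]
AᵀP(A−BK) = [9.3931 -7.0448; -7.0448 5.2836]
P' = Q + AᵀP(A−BK) = [14.3931 -10.0448; -10.0448 14.2836]
tr(P') = 28.6768

-2.3832 1.7874 -0.3984 0.2988


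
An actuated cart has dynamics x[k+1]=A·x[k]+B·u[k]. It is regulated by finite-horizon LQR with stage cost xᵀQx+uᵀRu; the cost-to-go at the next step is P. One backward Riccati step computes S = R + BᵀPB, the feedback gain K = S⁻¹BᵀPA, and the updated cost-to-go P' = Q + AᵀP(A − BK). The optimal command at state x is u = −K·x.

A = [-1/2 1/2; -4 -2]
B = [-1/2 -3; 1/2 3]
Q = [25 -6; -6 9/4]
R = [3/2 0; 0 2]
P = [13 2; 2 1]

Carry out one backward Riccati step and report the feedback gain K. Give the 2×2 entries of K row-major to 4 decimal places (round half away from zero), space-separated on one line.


0.0664 -0.0245 0.2990 -0.1101

BᵀP = [-5.5000 -0.5000; -33.0000 -3.0000]
S = R + BᵀPB = [3/2 0; 0 2] + [2.5000 15.0000; 15.0000 90.0000] = [4.0000 15.0000; 15.0000 92.0000]
BᵀPA = [4.7500 -1.7500; 28.5000 -10.5000]
K = S⁻¹·BᵀPA = [0.0664 -0.0245; 0.2990 -0.1101]
A−BK = [0.4301 0.1573; -4.9301 -1.6573]
AᵀP(A−BK) = [18.4143 6.0052; 6.0052 2.0507]
P' = Q + AᵀP(A−BK) = [43.4143 0.0052; 0.0052 4.3007]
tr(P') = 47.7150


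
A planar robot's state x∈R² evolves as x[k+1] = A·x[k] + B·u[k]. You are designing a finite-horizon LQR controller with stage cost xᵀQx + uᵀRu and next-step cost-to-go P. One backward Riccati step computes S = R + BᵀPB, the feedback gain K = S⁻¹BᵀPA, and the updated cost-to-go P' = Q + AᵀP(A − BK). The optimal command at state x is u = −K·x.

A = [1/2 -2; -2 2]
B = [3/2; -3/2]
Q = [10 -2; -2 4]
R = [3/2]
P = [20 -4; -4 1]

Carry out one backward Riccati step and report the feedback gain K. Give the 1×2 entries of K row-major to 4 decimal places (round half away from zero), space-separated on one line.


BᵀP = [36.0000 -7.5000]
S = R + BᵀPB = [3/2] + [65.2500] = [66.7500]
BᵀPA = [33.0000 -87.0000]
K = S⁻¹·BᵀPA = [0.4944 -1.3034]
A−BK = [-0.2416 -0.0449; -1.2584 0.0449]
AᵀP(A−BK) = [0.6854 -0.9888; -0.9888 2.6067]
P' = Q + AᵀP(A−BK) = [10.6854 -2.9888; -2.9888 6.6067]
tr(P') = 17.2921

0.4944 -1.3034


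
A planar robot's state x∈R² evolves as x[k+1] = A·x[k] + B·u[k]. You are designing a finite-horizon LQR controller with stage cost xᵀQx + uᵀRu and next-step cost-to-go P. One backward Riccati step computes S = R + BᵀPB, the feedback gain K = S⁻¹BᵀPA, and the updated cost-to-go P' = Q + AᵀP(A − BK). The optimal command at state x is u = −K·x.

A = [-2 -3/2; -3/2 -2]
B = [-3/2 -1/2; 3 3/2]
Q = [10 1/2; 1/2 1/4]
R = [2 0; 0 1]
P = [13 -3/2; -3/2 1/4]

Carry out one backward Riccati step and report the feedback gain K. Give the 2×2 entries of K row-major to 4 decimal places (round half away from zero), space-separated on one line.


0.7759 0.5435 0.4262 0.2702

BᵀP = [-24.0000 3.0000; -8.7500 1.1250]
S = R + BᵀPB = [2 0; 0 1] + [45.0000 16.5000; 16.5000 6.0625] = [47.0000 16.5000; 16.5000 7.0625]
BᵀPA = [43.5000 30.0000; 15.8125 10.8750]
K = S⁻¹·BᵀPA = [0.7759 0.5435; 0.4262 0.2702]
A−BK = [-0.6230 -0.5497; -4.4670 -4.0356]
AᵀP(A−BK) = [3.0712 2.4628; 2.4628 2.0084]
P' = Q + AᵀP(A−BK) = [13.0712 2.9628; 2.9628 2.2584]
tr(P') = 15.3296


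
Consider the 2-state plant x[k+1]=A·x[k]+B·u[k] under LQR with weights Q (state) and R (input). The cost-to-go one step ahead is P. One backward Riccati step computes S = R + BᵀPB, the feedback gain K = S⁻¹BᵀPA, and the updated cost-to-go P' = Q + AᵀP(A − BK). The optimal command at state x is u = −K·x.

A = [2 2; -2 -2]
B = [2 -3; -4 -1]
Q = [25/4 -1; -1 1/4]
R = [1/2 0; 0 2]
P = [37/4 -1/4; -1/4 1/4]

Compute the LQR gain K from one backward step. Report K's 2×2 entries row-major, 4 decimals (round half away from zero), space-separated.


0.5864 0.5864 -0.2688 -0.2688

BᵀP = [19.5000 -1.5000; -27.5000 0.5000]
S = R + BᵀPB = [1/2 0; 0 2] + [45.0000 -57.0000; -57.0000 82.0000] = [45.5000 -57.0000; -57.0000 84.0000]
BᵀPA = [42.0000 42.0000; -56.0000 -56.0000]
K = S⁻¹·BᵀPA = [0.5864 0.5864; -0.2688 -0.2688]
A−BK = [0.0209 0.0209; 0.0768 0.0768]
AᵀP(A−BK) = [0.3211 0.3211; 0.3211 0.3211]
P' = Q + AᵀP(A−BK) = [6.5711 -0.6789; -0.6789 0.5711]
tr(P') = 7.1422


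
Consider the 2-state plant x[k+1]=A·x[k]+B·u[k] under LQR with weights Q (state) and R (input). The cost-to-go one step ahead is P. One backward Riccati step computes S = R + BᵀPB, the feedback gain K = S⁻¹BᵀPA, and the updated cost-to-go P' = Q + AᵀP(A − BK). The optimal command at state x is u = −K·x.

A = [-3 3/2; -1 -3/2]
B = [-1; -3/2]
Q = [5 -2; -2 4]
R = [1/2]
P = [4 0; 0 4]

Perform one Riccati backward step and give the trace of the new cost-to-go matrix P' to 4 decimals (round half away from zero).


42.3333

BᵀP = [-4.0000 -6.0000]
S = R + BᵀPB = [1/2] + [13.0000] = [13.5000]
BᵀPA = [18.0000 3.0000]
K = S⁻¹·BᵀPA = [1.3333 0.2222]
A−BK = [-1.6667 1.7222; 1.0000 -1.1667]
AᵀP(A−BK) = [16.0000 -16.0000; -16.0000 17.3333]
P' = Q + AᵀP(A−BK) = [21.0000 -18.0000; -18.0000 21.3333]
tr(P') = 42.3333


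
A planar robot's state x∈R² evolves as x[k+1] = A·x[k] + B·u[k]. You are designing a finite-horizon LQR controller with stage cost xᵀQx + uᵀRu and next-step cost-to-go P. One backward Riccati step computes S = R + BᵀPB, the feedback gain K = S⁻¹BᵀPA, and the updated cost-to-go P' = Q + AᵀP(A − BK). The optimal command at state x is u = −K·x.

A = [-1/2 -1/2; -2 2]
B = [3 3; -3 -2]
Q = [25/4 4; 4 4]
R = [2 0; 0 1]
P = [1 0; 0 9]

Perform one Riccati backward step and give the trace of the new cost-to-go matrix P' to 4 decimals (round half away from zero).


BᵀP = [3.0000 -27.0000; 3.0000 -18.0000]
S = R + BᵀPB = [2 0; 0 1] + [90.0000 63.0000; 63.0000 45.0000] = [92.0000 63.0000; 63.0000 46.0000]
BᵀPA = [52.5000 -55.5000; 34.5000 -37.5000]
K = S⁻¹·BᵀPA = [0.9183 -0.7243; -0.5076 0.1768]
A−BK = [-1.7319 1.1426; -0.2605 0.1806]
AᵀP(A−BK) = [5.5542 -3.8222; -3.8222 2.6797]
P' = Q + AᵀP(A−BK) = [11.8042 0.1778; 0.1778 6.6797]
tr(P') = 18.4838

18.4838


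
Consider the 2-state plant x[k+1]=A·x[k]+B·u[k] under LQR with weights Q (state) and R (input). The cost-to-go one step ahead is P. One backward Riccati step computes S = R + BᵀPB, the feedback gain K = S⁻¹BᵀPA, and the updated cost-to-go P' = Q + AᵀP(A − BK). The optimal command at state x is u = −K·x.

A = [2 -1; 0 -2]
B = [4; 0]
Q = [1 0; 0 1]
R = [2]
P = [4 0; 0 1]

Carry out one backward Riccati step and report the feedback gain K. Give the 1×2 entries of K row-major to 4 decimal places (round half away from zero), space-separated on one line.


0.4848 -0.2424

BᵀP = [16.0000 0.0000]
S = R + BᵀPB = [2] + [64.0000] = [66.0000]
BᵀPA = [32.0000 -16.0000]
K = S⁻¹·BᵀPA = [0.4848 -0.2424]
A−BK = [0.0606 -0.0303; 0.0000 -2.0000]
AᵀP(A−BK) = [0.4848 -0.2424; -0.2424 4.1212]
P' = Q + AᵀP(A−BK) = [1.4848 -0.2424; -0.2424 5.1212]
tr(P') = 6.6061


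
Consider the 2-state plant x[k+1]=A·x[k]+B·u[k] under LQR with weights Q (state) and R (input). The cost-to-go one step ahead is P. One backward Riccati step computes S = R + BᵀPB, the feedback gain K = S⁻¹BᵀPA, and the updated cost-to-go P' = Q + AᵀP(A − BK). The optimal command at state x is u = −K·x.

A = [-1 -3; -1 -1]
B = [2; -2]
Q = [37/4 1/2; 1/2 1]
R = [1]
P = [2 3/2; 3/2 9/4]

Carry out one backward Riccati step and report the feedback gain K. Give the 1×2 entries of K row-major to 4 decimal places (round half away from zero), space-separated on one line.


BᵀP = [1.0000 -1.5000]
S = R + BᵀPB = [1] + [5.0000] = [6.0000]
BᵀPA = [0.5000 -1.5000]
K = S⁻¹·BᵀPA = [0.0833 -0.2500]
A−BK = [-1.1667 -2.5000; -0.8333 -1.5000]
AᵀP(A−BK) = [7.2083 14.3750; 14.3750 28.8750]
P' = Q + AᵀP(A−BK) = [16.4583 14.8750; 14.8750 29.8750]
tr(P') = 46.3333

0.0833 -0.2500


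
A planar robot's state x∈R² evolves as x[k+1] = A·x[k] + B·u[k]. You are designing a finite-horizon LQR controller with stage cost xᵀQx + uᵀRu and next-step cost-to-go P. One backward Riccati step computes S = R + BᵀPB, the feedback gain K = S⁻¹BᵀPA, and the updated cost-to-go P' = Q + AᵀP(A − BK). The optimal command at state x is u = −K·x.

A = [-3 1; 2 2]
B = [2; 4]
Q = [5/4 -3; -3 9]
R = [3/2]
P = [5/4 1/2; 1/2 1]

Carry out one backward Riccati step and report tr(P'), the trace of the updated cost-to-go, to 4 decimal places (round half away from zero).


19.4549

BᵀP = [4.5000 5.0000]
S = R + BᵀPB = [3/2] + [29.0000] = [30.5000]
BᵀPA = [-3.5000 14.5000]
K = S⁻¹·BᵀPA = [-0.1148 0.4754]
A−BK = [-2.7705 0.0492; 2.4590 0.0984]
AᵀP(A−BK) = [8.8484 -0.0861; -0.0861 0.3566]
P' = Q + AᵀP(A−BK) = [10.0984 -3.0861; -3.0861 9.3566]
tr(P') = 19.4549


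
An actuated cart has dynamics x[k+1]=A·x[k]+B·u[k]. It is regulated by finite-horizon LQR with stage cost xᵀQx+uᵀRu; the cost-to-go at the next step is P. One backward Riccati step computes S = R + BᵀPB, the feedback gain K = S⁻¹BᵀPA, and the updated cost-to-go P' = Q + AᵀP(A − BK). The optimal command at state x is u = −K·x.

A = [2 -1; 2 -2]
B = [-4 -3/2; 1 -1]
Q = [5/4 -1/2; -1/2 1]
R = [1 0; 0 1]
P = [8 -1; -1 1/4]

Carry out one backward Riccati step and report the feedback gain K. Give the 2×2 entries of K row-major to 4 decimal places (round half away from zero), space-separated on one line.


-0.2845 0.0739 -0.4077 0.3174

BᵀP = [-33.0000 4.2500; -11.0000 1.2500]
S = R + BᵀPB = [1 0; 0 1] + [136.2500 45.2500; 45.2500 15.2500] = [137.2500 45.2500; 45.2500 16.2500]
BᵀPA = [-57.5000 24.5000; -19.5000 8.5000]
K = S⁻¹·BᵀPA = [-0.2845 0.0739; -0.4077 0.3174]
A−BK = [0.2503 -0.2285; 1.8769 -1.7565]
AᵀP(A−BK) = [0.6895 -0.5636; -0.5636 0.4925]
P' = Q + AᵀP(A−BK) = [1.9395 -1.0636; -1.0636 1.4925]
tr(P') = 3.4319


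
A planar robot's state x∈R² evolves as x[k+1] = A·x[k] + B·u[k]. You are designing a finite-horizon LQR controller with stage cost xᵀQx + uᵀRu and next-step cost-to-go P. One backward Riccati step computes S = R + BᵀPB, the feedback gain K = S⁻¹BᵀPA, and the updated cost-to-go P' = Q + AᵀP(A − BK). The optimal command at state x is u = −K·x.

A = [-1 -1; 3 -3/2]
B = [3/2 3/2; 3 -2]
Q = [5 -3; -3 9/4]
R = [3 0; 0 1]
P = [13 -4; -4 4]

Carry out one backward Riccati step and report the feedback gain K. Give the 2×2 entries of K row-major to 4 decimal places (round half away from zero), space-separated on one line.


0.3026 -0.5139 -0.9861 -0.0980

BᵀP = [7.5000 6.0000; 27.5000 -14.0000]
S = R + BᵀPB = [3 0; 0 1] + [29.2500 -0.7500; -0.7500 69.2500] = [32.2500 -0.7500; -0.7500 70.2500]
BᵀPA = [10.5000 -16.5000; -69.5000 -6.5000]
K = S⁻¹·BᵀPA = [0.3026 -0.5139; -0.9861 -0.0980]
A−BK = [0.0252 -0.0821; 0.1199 -0.1543]
AᵀP(A−BK) = [1.2887 -0.4159; -0.4159 0.8834]
P' = Q + AᵀP(A−BK) = [6.2887 -3.4159; -3.4159 3.1334]
tr(P') = 9.4222


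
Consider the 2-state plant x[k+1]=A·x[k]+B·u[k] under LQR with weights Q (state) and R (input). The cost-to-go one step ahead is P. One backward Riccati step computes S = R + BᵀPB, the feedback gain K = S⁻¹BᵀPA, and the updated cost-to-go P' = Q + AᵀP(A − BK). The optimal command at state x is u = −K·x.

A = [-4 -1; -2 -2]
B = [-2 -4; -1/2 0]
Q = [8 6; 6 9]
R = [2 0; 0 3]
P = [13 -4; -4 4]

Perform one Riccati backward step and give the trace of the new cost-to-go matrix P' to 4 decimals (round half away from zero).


BᵀP = [-24.0000 6.0000; -52.0000 16.0000]
S = R + BᵀPB = [2 0; 0 3] + [45.0000 96.0000; 96.0000 208.0000] = [47.0000 96.0000; 96.0000 211.0000]
BᵀPA = [84.0000 12.0000; 176.0000 20.0000]
K = S⁻¹·BᵀPA = [1.1812 0.8730; 0.2967 -0.3024]
A−BK = [-0.4508 -0.4636; -1.4094 -1.5635]
AᵀP(A−BK) = [8.5592 7.8916; 7.8916 8.5720]
P' = Q + AᵀP(A−BK) = [16.5592 13.8916; 13.8916 17.5720]
tr(P') = 34.1312

34.1312


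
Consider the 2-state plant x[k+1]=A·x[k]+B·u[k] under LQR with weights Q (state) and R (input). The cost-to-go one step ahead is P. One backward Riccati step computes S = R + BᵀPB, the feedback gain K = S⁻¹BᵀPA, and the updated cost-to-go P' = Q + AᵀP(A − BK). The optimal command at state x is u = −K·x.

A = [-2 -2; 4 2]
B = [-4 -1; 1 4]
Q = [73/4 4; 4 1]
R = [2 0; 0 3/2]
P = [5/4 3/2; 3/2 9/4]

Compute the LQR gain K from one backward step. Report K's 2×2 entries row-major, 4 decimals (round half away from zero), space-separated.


0.1113 0.2552 0.8142 0.3153

BᵀP = [-3.5000 -3.7500; 4.7500 7.5000]
S = R + BᵀPB = [2 0; 0 3/2] + [10.2500 -11.5000; -11.5000 25.2500] = [12.2500 -11.5000; -11.5000 26.7500]
BᵀPA = [-8.0000 -0.5000; 20.5000 5.5000]
K = S⁻¹·BᵀPA = [0.1113 0.2552; 0.8142 0.3153]
A−BK = [-0.7406 -0.6639; 0.6319 0.4835]
AᵀP(A−BK) = [1.1992 0.5776; 0.5776 0.3933]
P' = Q + AᵀP(A−BK) = [19.4492 4.5776; 4.5776 1.3933]
tr(P') = 20.8426


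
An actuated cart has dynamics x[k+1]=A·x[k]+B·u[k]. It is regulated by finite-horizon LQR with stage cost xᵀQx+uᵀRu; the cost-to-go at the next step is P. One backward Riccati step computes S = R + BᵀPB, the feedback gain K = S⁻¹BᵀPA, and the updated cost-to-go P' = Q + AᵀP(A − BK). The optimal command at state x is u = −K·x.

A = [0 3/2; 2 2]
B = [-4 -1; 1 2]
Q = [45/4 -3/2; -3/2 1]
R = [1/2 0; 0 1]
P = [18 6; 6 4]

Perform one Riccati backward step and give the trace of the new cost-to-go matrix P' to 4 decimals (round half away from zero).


15.2941

BᵀP = [-66.0000 -20.0000; -6.0000 2.0000]
S = R + BᵀPB = [1/2 0; 0 1] + [244.0000 26.0000; 26.0000 10.0000] = [244.5000 26.0000; 26.0000 11.0000]
BᵀPA = [-40.0000 -139.0000; 4.0000 -5.0000]
K = S⁻¹·BᵀPA = [-0.2702 -0.6948; 1.0022 1.1877]
A−BK = [-0.0785 -0.0915; 0.2657 0.3193]
AᵀP(A−BK) = [1.1840 1.4567; 1.4567 1.8601]
P' = Q + AᵀP(A−BK) = [12.4340 -0.0433; -0.0433 2.8601]
tr(P') = 15.2941


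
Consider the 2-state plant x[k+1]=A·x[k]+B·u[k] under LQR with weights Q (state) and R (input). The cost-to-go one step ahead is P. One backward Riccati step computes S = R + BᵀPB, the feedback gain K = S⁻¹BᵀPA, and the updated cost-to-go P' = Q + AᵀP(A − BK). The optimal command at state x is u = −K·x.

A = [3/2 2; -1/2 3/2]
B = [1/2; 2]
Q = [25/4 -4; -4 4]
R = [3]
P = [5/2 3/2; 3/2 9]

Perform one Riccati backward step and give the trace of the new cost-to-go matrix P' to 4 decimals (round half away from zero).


23.4443

BᵀP = [4.2500 18.7500]
S = R + BᵀPB = [3] + [39.6250] = [42.6250]
BᵀPA = [-3.0000 36.6250]
K = S⁻¹·BᵀPA = [-0.0704 0.8592]
A−BK = [1.5352 1.5704; -0.3592 -0.2185]
AᵀP(A−BK) = [5.4139 5.2027; 5.2027 7.7804]
P' = Q + AᵀP(A−BK) = [11.6639 1.2027; 1.2027 11.7804]
tr(P') = 23.4443


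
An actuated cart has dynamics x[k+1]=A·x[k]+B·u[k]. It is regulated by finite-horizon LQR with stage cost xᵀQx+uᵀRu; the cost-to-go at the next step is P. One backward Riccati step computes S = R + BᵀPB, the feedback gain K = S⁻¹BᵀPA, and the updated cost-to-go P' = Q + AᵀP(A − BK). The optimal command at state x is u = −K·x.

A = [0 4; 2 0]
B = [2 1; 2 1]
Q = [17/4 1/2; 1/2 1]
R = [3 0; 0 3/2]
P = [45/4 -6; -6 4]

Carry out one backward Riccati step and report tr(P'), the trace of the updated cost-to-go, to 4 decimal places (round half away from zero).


79.3833

BᵀP = [10.5000 -4.0000; 5.2500 -2.0000]
S = R + BᵀPB = [3 0; 0 3/2] + [13.0000 6.5000; 6.5000 3.2500] = [16.0000 6.5000; 6.5000 4.7500]
BᵀPA = [-8.0000 42.0000; -4.0000 21.0000]
K = S⁻¹·BᵀPA = [-0.3556 1.8667; -0.3556 1.8667]
A−BK = [1.0667 -1.6000; 3.0667 -5.6000]
AᵀP(A−BK) = [11.7333 -25.6000; -25.6000 62.4000]
P' = Q + AᵀP(A−BK) = [15.9833 -25.1000; -25.1000 63.4000]
tr(P') = 79.3833


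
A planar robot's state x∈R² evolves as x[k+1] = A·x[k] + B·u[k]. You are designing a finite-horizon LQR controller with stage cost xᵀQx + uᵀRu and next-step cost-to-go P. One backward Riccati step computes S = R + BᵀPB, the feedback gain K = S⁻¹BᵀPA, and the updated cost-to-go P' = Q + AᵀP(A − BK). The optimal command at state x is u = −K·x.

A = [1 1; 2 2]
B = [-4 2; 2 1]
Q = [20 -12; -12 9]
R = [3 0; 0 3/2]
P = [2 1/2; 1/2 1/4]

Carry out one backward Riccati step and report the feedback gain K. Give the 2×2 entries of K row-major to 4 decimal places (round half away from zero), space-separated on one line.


BᵀP = [-7.0000 -1.5000; 4.5000 1.2500]
S = R + BᵀPB = [3 0; 0 3/2] + [25.0000 -15.5000; -15.5000 10.2500] = [28.0000 -15.5000; -15.5000 11.7500]
BᵀPA = [-10.0000 -10.0000; 7.0000 7.0000]
K = S⁻¹·BᵀPA = [-0.1014 -0.1014; 0.4620 0.4620]
A−BK = [-0.3296 -0.3296; 1.7408 1.7408]
AᵀP(A−BK) = [0.7521 0.7521; 0.7521 0.7521]
P' = Q + AᵀP(A−BK) = [20.7521 -11.2479; -11.2479 9.7521]
tr(P') = 30.5042

-0.1014 -0.1014 0.4620 0.4620


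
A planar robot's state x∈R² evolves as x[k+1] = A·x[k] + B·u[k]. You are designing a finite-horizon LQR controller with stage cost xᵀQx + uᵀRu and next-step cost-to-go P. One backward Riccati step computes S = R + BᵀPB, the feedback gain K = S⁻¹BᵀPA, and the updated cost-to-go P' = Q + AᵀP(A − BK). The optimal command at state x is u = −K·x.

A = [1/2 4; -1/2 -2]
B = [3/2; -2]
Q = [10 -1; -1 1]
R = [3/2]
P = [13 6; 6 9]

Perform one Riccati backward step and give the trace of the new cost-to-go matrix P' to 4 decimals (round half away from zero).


BᵀP = [7.5000 -9.0000]
S = R + BᵀPB = [3/2] + [29.2500] = [30.7500]
BᵀPA = [8.2500 48.0000]
K = S⁻¹·BᵀPA = [0.2683 1.5610]
A−BK = [0.0976 1.6585; 0.0366 1.1220]
AᵀP(A−BK) = [0.2866 4.1220; 4.1220 73.0732]
P' = Q + AᵀP(A−BK) = [10.2866 3.1220; 3.1220 74.0732]
tr(P') = 84.3598

84.3598


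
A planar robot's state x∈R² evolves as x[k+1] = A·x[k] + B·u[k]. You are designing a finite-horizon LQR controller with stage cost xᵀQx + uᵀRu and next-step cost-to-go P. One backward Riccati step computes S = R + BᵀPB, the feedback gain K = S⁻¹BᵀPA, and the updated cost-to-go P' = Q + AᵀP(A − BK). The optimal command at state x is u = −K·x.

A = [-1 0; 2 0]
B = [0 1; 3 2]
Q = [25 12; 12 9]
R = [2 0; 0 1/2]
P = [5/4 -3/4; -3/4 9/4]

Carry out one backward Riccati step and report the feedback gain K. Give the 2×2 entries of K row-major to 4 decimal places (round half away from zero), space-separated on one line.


0.7602 0.0000 -0.1035 0.0000

BᵀP = [-2.2500 6.7500; -0.2500 3.7500]
S = R + BᵀPB = [2 0; 0 1/2] + [20.2500 11.2500; 11.2500 7.2500] = [22.2500 11.2500; 11.2500 7.7500]
BᵀPA = [15.7500 0.0000; 7.7500 0.0000]
K = S⁻¹·BᵀPA = [0.7602 0.0000; -0.1035 0.0000]
A−BK = [-0.8965 0.0000; -0.0736 0.0000]
AᵀP(A−BK) = [2.0790 0.0000; 0.0000 0.0000]
P' = Q + AᵀP(A−BK) = [27.0790 12.0000; 12.0000 9.0000]
tr(P') = 36.0790


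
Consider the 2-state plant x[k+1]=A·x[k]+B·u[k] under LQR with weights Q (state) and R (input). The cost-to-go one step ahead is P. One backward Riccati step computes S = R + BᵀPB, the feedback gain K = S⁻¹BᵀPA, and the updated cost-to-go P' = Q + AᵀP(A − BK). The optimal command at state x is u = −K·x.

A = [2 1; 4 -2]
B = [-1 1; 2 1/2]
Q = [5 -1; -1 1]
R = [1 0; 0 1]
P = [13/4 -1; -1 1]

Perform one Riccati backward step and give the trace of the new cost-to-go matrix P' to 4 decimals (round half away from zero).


BᵀP = [-5.2500 3.0000; 2.7500 -0.5000]
S = R + BᵀPB = [1 0; 0 1] + [11.2500 -3.7500; -3.7500 2.5000] = [12.2500 -3.7500; -3.7500 3.5000]
BᵀPA = [1.5000 -11.2500; 3.5000 3.7500]
K = S⁻¹·BᵀPA = [0.6377 -0.8785; 1.6833 0.1302]
A−BK = [0.9544 -0.0087; 1.8829 -0.3080]
AᵀP(A−BK) = [6.1518 -0.6377; -0.6377 0.8785]
P' = Q + AᵀP(A−BK) = [11.1518 -1.6377; -1.6377 1.8785]
tr(P') = 13.0304

13.0304


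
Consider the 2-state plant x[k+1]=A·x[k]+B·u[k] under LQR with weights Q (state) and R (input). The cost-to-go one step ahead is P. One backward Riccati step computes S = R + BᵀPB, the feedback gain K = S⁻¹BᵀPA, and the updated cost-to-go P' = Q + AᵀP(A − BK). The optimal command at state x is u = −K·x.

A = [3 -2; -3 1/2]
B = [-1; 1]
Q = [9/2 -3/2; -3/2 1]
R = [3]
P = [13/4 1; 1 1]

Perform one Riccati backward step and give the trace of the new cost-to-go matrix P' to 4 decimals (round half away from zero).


24.4643

BᵀP = [-2.2500 0.0000]
S = R + BᵀPB = [3] + [2.2500] = [5.2500]
BᵀPA = [-6.7500 4.5000]
K = S⁻¹·BᵀPA = [-1.2857 0.8571]
A−BK = [1.7143 -1.1429; -1.7143 -0.3571]
AᵀP(A−BK) = [11.5714 -7.7143; -7.7143 7.3929]
P' = Q + AᵀP(A−BK) = [16.0714 -9.2143; -9.2143 8.3929]
tr(P') = 24.4643


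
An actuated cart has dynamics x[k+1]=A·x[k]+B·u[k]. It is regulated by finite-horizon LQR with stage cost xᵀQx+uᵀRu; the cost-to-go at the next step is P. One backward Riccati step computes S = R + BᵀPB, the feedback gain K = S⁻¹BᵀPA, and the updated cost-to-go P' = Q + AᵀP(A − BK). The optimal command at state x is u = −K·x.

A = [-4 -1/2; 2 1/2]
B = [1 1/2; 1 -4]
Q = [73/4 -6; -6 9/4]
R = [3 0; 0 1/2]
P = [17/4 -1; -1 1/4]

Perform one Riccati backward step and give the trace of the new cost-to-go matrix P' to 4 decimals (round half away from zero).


BᵀP = [3.2500 -0.7500; 6.1250 -1.5000]
S = R + BᵀPB = [3 0; 0 1/2] + [2.5000 4.6250; 4.6250 9.0625] = [5.5000 4.6250; 4.6250 9.5625]
BᵀPA = [-14.5000 -2.0000; -27.5000 -3.8125]
K = S⁻¹·BᵀPA = [-0.3676 -0.0478; -2.6980 -0.3756]
A−BK = [-2.2834 -0.2644; -8.4246 -0.9544]
AᵀP(A−BK) = [5.4742 0.7286; 0.7286 0.0975]
P' = Q + AᵀP(A−BK) = [23.7242 -5.2714; -5.2714 2.3475]
tr(P') = 26.0717

26.0717


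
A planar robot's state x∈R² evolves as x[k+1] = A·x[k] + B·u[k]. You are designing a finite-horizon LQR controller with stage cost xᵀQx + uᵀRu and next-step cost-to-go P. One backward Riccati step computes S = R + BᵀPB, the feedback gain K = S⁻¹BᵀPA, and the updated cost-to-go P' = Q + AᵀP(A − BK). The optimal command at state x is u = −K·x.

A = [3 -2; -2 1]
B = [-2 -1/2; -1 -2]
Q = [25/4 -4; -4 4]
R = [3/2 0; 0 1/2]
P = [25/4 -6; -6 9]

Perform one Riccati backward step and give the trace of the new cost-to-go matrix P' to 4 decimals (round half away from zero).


BᵀP = [-6.5000 3.0000; 8.8750 -15.0000]
S = R + BᵀPB = [3/2 0; 0 1/2] + [10.0000 -2.7500; -2.7500 25.5625] = [11.5000 -2.7500; -2.7500 26.0625]
BᵀPA = [-25.5000 16.0000; 56.6250 -32.7500]
K = S⁻¹·BᵀPA = [-1.7418 1.1191; 1.9889 -1.1385]
A−BK = [0.5109 -0.3312; 0.2360 -0.1580]
AᵀP(A−BK) = [7.2142 -4.4957; -4.4957 2.8087]
P' = Q + AᵀP(A−BK) = [13.4642 -8.4957; -8.4957 6.8087]
tr(P') = 20.2730

20.2730


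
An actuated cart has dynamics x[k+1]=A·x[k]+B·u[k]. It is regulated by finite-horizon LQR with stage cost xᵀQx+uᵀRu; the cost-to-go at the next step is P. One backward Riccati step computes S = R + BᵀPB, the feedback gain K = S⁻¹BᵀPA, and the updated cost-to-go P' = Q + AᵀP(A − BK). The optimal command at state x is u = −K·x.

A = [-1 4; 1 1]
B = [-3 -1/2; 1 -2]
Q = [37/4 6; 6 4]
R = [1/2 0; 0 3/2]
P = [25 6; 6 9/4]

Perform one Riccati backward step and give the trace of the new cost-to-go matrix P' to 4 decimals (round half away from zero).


BᵀP = [-69.0000 -15.7500; -24.5000 -7.5000]
S = R + BᵀPB = [1/2 0; 0 3/2] + [191.2500 66.0000; 66.0000 27.2500] = [191.7500 66.0000; 66.0000 28.7500]
BᵀPA = [53.2500 -291.7500; 17.0000 -105.5000]
K = S⁻¹·BᵀPA = [0.3535 -1.2317; -0.2202 -0.8421]
A−BK = [-0.0496 -0.1161; 0.2061 0.5475]
AᵀP(A−BK) = [0.1696 0.1518; 0.1518 2.0709]
P' = Q + AᵀP(A−BK) = [9.4196 6.1518; 6.1518 6.0709]
tr(P') = 15.4905

15.4905


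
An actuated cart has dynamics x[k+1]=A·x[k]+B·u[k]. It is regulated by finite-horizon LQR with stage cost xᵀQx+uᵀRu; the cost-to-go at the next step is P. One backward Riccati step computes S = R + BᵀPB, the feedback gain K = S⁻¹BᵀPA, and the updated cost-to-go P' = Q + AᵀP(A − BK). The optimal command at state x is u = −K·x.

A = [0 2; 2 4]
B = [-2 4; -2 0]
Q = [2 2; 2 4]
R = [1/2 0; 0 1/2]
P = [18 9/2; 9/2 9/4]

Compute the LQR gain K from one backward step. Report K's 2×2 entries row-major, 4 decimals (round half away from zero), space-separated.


BᵀP = [-45.0000 -13.5000; 72.0000 18.0000]
S = R + BᵀPB = [1/2 0; 0 1/2] + [117.0000 -180.0000; -180.0000 288.0000] = [117.5000 -180.0000; -180.0000 288.5000]
BᵀPA = [-27.0000 -144.0000; 36.0000 216.0000]
K = S⁻¹·BᵀPA = [-0.8737 -1.7775; -0.4204 -0.3603]
A−BK = [-0.0661 -0.1138; 0.2525 0.4450]
AᵀP(A−BK) = [0.5420 0.9788; 0.9788 1.8676]
P' = Q + AᵀP(A−BK) = [2.5420 2.9788; 2.9788 5.8676]
tr(P') = 8.4095

-0.8737 -1.7775 -0.4204 -0.3603


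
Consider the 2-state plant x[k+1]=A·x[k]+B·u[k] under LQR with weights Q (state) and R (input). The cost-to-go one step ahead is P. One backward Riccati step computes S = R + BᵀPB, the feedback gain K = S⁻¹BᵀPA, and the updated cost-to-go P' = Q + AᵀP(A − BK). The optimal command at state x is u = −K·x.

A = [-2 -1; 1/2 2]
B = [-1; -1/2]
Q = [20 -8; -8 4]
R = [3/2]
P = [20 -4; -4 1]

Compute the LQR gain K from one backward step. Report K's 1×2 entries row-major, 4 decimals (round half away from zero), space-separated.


BᵀP = [-18.0000 3.5000]
S = R + BᵀPB = [3/2] + [16.2500] = [17.7500]
BᵀPA = [37.7500 25.0000]
K = S⁻¹·BᵀPA = [2.1268 1.4085]
A−BK = [0.1268 0.4085; 1.5634 2.7042]
AᵀP(A−BK) = [7.9648 5.8310; 5.8310 4.7887]
P' = Q + AᵀP(A−BK) = [27.9648 -2.1690; -2.1690 8.7887]
tr(P') = 36.7535

2.1268 1.4085


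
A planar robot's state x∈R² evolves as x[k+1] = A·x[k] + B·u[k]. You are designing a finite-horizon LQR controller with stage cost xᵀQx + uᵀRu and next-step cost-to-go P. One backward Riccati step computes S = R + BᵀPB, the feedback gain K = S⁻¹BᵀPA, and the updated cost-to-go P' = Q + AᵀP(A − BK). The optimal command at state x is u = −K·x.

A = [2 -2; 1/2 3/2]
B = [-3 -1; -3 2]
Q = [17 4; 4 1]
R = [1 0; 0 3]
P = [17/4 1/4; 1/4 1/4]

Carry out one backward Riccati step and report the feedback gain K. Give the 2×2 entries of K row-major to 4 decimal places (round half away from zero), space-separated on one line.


BᵀP = [-13.5000 -1.5000; -3.7500 0.2500]
S = R + BᵀPB = [1 0; 0 3] + [45.0000 10.5000; 10.5000 4.2500] = [46.0000 10.5000; 10.5000 7.2500]
BᵀPA = [-27.7500 24.7500; -7.3750 7.8750]
K = S⁻¹·BᵀPA = [-0.5543 0.4334; -0.2144 0.4586]
A−BK = [0.1226 -0.2413; -0.7340 1.8830]
AᵀP(A−BK) = [0.5988 -0.9045; -0.9045 1.7254]
P' = Q + AᵀP(A−BK) = [17.5988 3.0955; 3.0955 2.7254]
tr(P') = 20.3242

-0.5543 0.4334 -0.2144 0.4586


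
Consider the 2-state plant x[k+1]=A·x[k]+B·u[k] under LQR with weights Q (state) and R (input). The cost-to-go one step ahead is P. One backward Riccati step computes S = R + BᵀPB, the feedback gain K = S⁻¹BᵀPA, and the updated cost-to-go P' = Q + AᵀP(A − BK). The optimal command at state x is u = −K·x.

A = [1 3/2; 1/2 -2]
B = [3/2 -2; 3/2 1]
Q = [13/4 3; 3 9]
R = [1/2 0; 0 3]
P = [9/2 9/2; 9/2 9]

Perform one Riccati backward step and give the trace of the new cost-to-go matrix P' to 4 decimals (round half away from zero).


15.5214

BᵀP = [13.5000 20.2500; -4.5000 0.0000]
S = R + BᵀPB = [1/2 0; 0 3] + [50.6250 -6.7500; -6.7500 9.0000] = [51.1250 -6.7500; -6.7500 12.0000]
BᵀPA = [23.6250 -20.2500; -4.5000 -6.7500]
K = S⁻¹·BᵀPA = [0.4457 -0.5081; -0.1243 -0.8483]
A−BK = [0.0829 0.5655; -0.0442 -0.3896]
AᵀP(A−BK) = [0.1612 0.3112; 0.3112 3.1102]
P' = Q + AᵀP(A−BK) = [3.4112 3.3112; 3.3112 12.1102]
tr(P') = 15.5214


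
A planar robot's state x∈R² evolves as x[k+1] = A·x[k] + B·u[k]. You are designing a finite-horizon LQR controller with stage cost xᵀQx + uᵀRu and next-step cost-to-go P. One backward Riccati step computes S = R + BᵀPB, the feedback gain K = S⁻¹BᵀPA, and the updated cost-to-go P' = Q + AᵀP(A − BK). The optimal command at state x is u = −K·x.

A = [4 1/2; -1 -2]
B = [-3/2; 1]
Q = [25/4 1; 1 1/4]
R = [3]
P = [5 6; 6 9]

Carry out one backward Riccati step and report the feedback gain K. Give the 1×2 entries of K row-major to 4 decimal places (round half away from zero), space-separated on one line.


-1.1429 -0.1429

BᵀP = [-1.5000 0.0000]
S = R + BᵀPB = [3] + [2.2500] = [5.2500]
BᵀPA = [-6.0000 -0.7500]
K = S⁻¹·BᵀPA = [-1.1429 -0.1429]
A−BK = [2.2857 0.2857; 0.1429 -1.8571]
AᵀP(A−BK) = [34.1429 -23.8571; -23.8571 25.1429]
P' = Q + AᵀP(A−BK) = [40.3929 -22.8571; -22.8571 25.3929]
tr(P') = 65.7857


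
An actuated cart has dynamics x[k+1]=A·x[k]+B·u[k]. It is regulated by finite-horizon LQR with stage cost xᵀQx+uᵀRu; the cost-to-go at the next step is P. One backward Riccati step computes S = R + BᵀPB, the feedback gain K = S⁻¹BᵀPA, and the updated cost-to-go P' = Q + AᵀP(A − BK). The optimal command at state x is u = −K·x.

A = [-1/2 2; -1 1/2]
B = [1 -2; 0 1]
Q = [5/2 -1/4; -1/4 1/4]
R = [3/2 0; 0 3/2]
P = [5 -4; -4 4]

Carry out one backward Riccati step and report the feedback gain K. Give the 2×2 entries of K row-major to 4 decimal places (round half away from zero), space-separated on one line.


-0.1051 0.3254 -0.1559 -0.4203

BᵀP = [5.0000 -4.0000; -14.0000 12.0000]
S = R + BᵀPB = [3/2 0; 0 3/2] + [5.0000 -14.0000; -14.0000 40.0000] = [6.5000 -14.0000; -14.0000 41.5000]
BᵀPA = [1.5000 8.0000; -5.0000 -22.0000]
K = S⁻¹·BᵀPA = [-0.1051 0.3254; -0.1559 -0.4203]
A−BK = [-0.7068 0.8339; -0.8441 0.9203]
AᵀP(A−BK) = [0.6280 -0.5898; -0.5898 1.1492]
P' = Q + AᵀP(A−BK) = [3.1280 -0.8398; -0.8398 1.3992]
tr(P') = 4.5271


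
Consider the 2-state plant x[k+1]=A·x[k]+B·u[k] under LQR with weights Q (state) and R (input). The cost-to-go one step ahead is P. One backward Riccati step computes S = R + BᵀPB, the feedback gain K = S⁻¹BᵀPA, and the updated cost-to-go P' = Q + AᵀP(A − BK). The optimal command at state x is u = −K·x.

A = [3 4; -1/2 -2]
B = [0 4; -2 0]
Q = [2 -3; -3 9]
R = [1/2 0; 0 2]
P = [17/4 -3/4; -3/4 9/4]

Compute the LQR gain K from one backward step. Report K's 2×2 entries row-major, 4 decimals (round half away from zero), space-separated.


BᵀP = [1.5000 -4.5000; 17.0000 -3.0000]
S = R + BᵀPB = [1/2 0; 0 2] + [9.0000 6.0000; 6.0000 68.0000] = [9.5000 6.0000; 6.0000 70.0000]
BᵀPA = [6.7500 15.0000; 52.5000 74.0000]
K = S⁻¹·BᵀPA = [0.2504 0.9634; 0.7285 0.9746]
A−BK = [0.0859 0.1017; 0.0008 -0.0731]
AᵀP(A−BK) = [1.1241 1.5823; 1.5823 2.4308]
P' = Q + AᵀP(A−BK) = [3.1241 -1.4177; -1.4177 11.4308]
tr(P') = 14.5549

0.2504 0.9634 0.7285 0.9746


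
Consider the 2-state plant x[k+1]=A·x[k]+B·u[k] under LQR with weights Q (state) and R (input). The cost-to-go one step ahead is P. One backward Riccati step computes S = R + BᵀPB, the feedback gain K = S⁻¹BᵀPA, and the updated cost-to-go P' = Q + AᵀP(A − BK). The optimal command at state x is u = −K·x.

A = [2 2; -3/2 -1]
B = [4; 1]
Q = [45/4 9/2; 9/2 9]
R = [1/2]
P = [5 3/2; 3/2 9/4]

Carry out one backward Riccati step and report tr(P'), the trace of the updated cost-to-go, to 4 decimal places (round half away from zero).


BᵀP = [21.5000 8.2500]
S = R + BᵀPB = [1/2] + [94.2500] = [94.7500]
BᵀPA = [30.6250 34.7500]
K = S⁻¹·BᵀPA = [0.3232 0.3668]
A−BK = [0.7071 0.5330; -1.8232 -1.3668]
AᵀP(A−BK) = [6.1639 4.6431; 4.6431 3.5053]
P' = Q + AᵀP(A−BK) = [17.4139 9.1431; 9.1431 12.5053]
tr(P') = 29.9192

29.9192


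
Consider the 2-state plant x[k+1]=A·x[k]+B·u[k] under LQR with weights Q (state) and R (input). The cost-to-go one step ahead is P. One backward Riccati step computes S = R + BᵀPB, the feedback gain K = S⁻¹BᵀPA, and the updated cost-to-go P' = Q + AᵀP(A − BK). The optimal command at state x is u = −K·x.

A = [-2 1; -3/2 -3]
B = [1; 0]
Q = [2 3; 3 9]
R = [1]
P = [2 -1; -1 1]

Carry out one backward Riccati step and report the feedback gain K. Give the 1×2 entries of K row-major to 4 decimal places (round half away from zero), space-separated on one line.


BᵀP = [2.0000 -1.0000]
S = R + BᵀPB = [1] + [2.0000] = [3.0000]
BᵀPA = [-2.5000 5.0000]
K = S⁻¹·BᵀPA = [-0.8333 1.6667]
A−BK = [-1.1667 -0.6667; -1.5000 -3.0000]
AᵀP(A−BK) = [2.1667 0.1667; 0.1667 8.6667]
P' = Q + AᵀP(A−BK) = [4.1667 3.1667; 3.1667 17.6667]
tr(P') = 21.8333

-0.8333 1.6667


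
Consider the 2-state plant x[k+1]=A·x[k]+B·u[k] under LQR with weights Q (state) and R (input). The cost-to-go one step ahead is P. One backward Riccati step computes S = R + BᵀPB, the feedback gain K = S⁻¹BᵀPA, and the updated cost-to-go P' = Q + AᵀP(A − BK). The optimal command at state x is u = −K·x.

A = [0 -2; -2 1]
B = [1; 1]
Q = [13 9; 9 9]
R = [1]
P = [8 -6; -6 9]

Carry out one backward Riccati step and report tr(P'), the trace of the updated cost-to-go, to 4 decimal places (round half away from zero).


116.8333

BᵀP = [2.0000 3.0000]
S = R + BᵀPB = [1] + [5.0000] = [6.0000]
BᵀPA = [-6.0000 -1.0000]
K = S⁻¹·BᵀPA = [-1.0000 -0.1667]
A−BK = [1.0000 -1.8333; -1.0000 1.1667]
AᵀP(A−BK) = [30.0000 -43.0000; -43.0000 64.8333]
P' = Q + AᵀP(A−BK) = [43.0000 -34.0000; -34.0000 73.8333]
tr(P') = 116.8333


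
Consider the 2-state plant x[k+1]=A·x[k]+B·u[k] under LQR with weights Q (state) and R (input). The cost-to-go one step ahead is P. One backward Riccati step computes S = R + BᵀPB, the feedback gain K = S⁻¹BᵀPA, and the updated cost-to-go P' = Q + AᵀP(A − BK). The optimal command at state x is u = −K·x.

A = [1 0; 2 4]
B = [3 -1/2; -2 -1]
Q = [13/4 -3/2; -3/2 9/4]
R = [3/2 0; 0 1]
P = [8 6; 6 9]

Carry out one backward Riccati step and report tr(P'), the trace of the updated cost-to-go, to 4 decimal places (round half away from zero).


18.0540

BᵀP = [12.0000 0.0000; -10.0000 -12.0000]
S = R + BᵀPB = [3/2 0; 0 1] + [36.0000 -6.0000; -6.0000 17.0000] = [37.5000 -6.0000; -6.0000 18.0000]
BᵀPA = [12.0000 0.0000; -34.0000 -48.0000]
K = S⁻¹·BᵀPA = [0.0188 -0.4507; -1.8826 -2.8169]
A−BK = [0.0023 -0.0563; 0.1549 0.2817]
AᵀP(A−BK) = [3.7653 5.6338; 5.6338 8.7887]
P' = Q + AᵀP(A−BK) = [7.0153 4.1338; 4.1338 11.0387]
tr(P') = 18.0540


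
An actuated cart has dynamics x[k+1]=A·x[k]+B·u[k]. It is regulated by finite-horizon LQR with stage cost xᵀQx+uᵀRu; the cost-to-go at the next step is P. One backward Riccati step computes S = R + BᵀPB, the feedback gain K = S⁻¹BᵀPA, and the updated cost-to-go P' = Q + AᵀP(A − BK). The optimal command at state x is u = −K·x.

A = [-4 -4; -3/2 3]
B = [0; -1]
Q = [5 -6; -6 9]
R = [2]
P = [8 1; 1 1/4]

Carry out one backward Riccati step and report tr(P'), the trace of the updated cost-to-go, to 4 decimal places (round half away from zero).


247.6111

BᵀP = [-1.0000 -0.2500]
S = R + BᵀPB = [2] + [0.2500] = [2.2500]
BᵀPA = [4.3750 3.2500]
K = S⁻¹·BᵀPA = [1.9444 1.4444]
A−BK = [-4.0000 -4.0000; 0.4444 4.4444]
AᵀP(A−BK) = [132.0556 114.5556; 114.5556 101.5556]
P' = Q + AᵀP(A−BK) = [137.0556 108.5556; 108.5556 110.5556]
tr(P') = 247.6111


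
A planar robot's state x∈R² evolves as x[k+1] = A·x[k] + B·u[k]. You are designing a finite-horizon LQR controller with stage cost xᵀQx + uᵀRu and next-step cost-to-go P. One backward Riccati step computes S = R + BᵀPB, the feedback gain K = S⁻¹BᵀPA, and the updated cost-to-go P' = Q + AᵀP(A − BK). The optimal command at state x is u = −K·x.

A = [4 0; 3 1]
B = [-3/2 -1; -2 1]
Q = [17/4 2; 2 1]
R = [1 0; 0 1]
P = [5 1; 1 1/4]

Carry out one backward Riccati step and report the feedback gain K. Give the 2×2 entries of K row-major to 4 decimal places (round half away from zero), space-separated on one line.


BᵀP = [-9.5000 -2.0000; -4.0000 -0.7500]
S = R + BᵀPB = [1 0; 0 1] + [18.2500 7.5000; 7.5000 3.2500] = [19.2500 7.5000; 7.5000 4.2500]
BᵀPA = [-44.0000 -2.0000; -18.2500 -0.7500]
K = S⁻¹·BᵀPA = [-1.9609 -0.1125; -0.8337 0.0220]
A−BK = [0.2249 -0.1467; -0.0880 0.7531]
AᵀP(A−BK) = [4.7555 0.2029; 0.2029 0.0416]
P' = Q + AᵀP(A−BK) = [9.0055 2.2029; 2.2029 1.0416]
tr(P') = 10.0471

-1.9609 -0.1125 -0.8337 0.0220


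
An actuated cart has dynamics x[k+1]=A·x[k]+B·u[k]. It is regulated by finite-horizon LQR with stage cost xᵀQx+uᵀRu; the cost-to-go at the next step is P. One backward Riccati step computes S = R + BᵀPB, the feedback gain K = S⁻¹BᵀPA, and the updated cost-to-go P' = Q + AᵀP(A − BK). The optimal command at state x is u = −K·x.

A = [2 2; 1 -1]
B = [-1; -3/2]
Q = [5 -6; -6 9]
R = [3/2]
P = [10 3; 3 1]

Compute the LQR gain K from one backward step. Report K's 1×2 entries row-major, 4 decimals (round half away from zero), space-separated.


BᵀP = [-14.5000 -4.5000]
S = R + BᵀPB = [3/2] + [21.2500] = [22.7500]
BᵀPA = [-33.5000 -24.5000]
K = S⁻¹·BᵀPA = [-1.4725 -1.0769]
A−BK = [0.5275 0.9231; -1.2088 -2.6154]
AᵀP(A−BK) = [3.6703 2.9231; 2.9231 2.6154]
P' = Q + AᵀP(A−BK) = [8.6703 -3.0769; -3.0769 11.6154]
tr(P') = 20.2857

-1.4725 -1.0769


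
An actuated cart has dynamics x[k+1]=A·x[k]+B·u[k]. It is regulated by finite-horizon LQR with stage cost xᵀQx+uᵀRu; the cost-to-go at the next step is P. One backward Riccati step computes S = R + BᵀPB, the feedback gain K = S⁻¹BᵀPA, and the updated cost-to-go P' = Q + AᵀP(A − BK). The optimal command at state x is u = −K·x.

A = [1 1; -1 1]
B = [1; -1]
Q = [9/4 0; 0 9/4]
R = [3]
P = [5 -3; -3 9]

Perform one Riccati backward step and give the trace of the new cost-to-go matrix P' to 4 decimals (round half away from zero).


14.4130

BᵀP = [8.0000 -12.0000]
S = R + BᵀPB = [3] + [20.0000] = [23.0000]
BᵀPA = [20.0000 -4.0000]
K = S⁻¹·BᵀPA = [0.8696 -0.1739]
A−BK = [0.1304 1.1739; -0.1304 0.8261]
AᵀP(A−BK) = [2.6087 -0.5217; -0.5217 7.3043]
P' = Q + AᵀP(A−BK) = [4.8587 -0.5217; -0.5217 9.5543]
tr(P') = 14.4130
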